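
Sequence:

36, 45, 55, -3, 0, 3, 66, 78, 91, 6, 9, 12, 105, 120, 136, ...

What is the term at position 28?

Positions follow the repeating pattern AAABBB; grouping by letter gives 2 tracks.
Subsequence A: 36, 45, 55, 66, 78, 91, 105, 120, 136. Triangular numbers n(n+1)/2 for n = 8, 9, ….
Subsequence B: -3, 0, 3, 6, 9, 12. Arithmetic, step +3.
Position 28 falls in subsequence B as its term 13, giving 33.

33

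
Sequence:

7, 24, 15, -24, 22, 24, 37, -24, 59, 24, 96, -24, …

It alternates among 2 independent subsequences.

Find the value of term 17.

406

Taking every 2nd term gives 2 separate tracks.
Track A: 7, 15, 22, 37, 59, 96 — a Fibonacci-like recurrence a_n = a_{n-1} + a_{n-2}.
Track B: 24, -24, 24, -24, 24, -24 — oscillating between 24 and -24.
The 17th slot belongs to track A; its 9th term is 406.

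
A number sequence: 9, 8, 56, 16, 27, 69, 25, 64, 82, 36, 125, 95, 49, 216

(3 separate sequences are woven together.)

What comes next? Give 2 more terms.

Split by position mod 3 into 3 tracks.
Track A: 9, 16, 25, 36, 49. Consecutive squares n² from n = 3.
Track B: 8, 27, 64, 125, 216. Perfect cubes starting at 2³.
Track C: 56, 69, 82, 95. Adding 13 each time.
Position 15 → track C, term 5 = 108.
Position 16 → track A, term 6 = 64.

108, 64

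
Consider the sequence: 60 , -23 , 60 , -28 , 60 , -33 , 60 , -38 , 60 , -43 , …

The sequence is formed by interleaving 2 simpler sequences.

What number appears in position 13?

60

The terms cycle through 2 interleaved subsequences.
Subsequence A = 60, 60, 60, 60, 60: the constant sequence 60.
Subsequence B = -23, -28, -33, -38, -43: subtracting 5 each time.
Term 13 comes from subsequence A (its 7th entry): 60.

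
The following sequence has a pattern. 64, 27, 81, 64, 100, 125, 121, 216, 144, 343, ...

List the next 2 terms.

169, 512

The terms cycle through 2 interleaved subsequences.
Track A is 64, 81, 100, 121, 144, which is consecutive squares n² from n = 8.
Track B is 27, 64, 125, 216, 343, which is perfect cubes starting at 3³.
Position 11 falls in track A as its term 6, giving 169.
Position 12 → track B, term 6 = 512.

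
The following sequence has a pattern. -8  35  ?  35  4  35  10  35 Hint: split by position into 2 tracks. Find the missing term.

The terms cycle through 2 interleaved subsequences.
Subsequence A: -8, ?, 4, 10 — arithmetic with common difference +6.
Subsequence B: 35, 35, 35, 35 — constant 35.
So the missing entry in subsequence A is -2.

-2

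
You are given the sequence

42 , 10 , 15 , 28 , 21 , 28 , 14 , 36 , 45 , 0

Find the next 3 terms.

The slot pattern repeats as ABB (period 3), so there are 2 interleaved tracks.
Track A = 42, 28, 14, 0: subtracting 14 each time.
Track B = 10, 15, 21, 28, 36, 45: the triangular numbers T_4, T_5, ….
Position 11 falls in track B as its term 7, giving 55.
Position 12 falls in track B as its term 8, giving 66.
Position 13 → track A, term 5 = -14.

55, 66, -14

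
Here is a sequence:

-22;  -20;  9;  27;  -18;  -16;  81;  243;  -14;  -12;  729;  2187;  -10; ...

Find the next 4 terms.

-8, 6561, 19683, -6

Positions follow the repeating pattern AABB; grouping by letter gives 2 tracks.
Track A is -22, -20, -18, -16, -14, -12, -10, which is arithmetic, step +2.
Track B is 9, 27, 81, 243, 729, 2187, which is powers of 3.
The 14th slot belongs to track A; its 8th term is -8.
Term 15 comes from track B (its 7th entry): 6561.
Position 16 falls in track B as its term 8, giving 19683.
The 17th slot belongs to track A; its 9th term is -6.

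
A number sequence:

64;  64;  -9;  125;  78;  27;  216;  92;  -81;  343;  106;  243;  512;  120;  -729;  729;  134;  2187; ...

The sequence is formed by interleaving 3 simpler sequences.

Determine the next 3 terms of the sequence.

1000, 148, -6561

Split by position mod 3: positions 1, 4, 7, … form one track, and each other residue class forms its own.
Track A: 64, 125, 216, 343, 512, 729 (perfect cubes starting at 4³).
Track B: 64, 78, 92, 106, 120, 134 (arithmetic, step +14).
Track C: -9, 27, -81, 243, -729, 2187 (multiplying by -3 each time).
Position 19 → track A, term 7 = 1000.
Position 20 falls in track B as its term 7, giving 148.
The 21st slot belongs to track C; its 7th term is -6561.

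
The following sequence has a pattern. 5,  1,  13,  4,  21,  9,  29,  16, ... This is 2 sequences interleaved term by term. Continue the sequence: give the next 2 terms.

37, 25

Odd-indexed and even-indexed terms follow separate rules.
Track A: 5, 13, 21, 29 (adding 8 each time).
Track B: 1, 4, 9, 16 (perfect squares starting at 1²).
Term 9 comes from track A (its 5th entry): 37.
Position 10 falls in track B as its term 5, giving 25.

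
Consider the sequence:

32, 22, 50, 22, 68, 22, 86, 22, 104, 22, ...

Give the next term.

122

Taking every 2nd term gives 2 separate tracks.
Stream A = 32, 50, 68, 86, 104: arithmetic, step +18.
Stream B = 22, 22, 22, 22, 22: the constant sequence 22.
Position 11 → stream A, term 6 = 122.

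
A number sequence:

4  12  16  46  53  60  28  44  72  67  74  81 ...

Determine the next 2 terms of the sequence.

116, 188

The slot pattern repeats as AAABBB (period 6), so there are 2 interleaved tracks.
Track A: 4, 12, 16, 28, 44, 72 (each term equals the sum of the previous two).
Track B: 46, 53, 60, 67, 74, 81 (linear: a_n = 39 + 7·n).
Position 13 → track A, term 7 = 116.
Term 14 comes from track A (its 8th entry): 188.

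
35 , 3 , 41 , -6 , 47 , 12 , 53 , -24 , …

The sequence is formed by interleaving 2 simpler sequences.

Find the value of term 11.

Positions 1, 3, 5, … form one subsequence and positions 2, 4, 6, … form another.
Subsequence A = 35, 41, 47, 53: adding 6 each time.
Subsequence B = 3, -6, 12, -24: geometric, ×-2 each step.
Position 11 falls in subsequence A as its term 6, giving 65.

65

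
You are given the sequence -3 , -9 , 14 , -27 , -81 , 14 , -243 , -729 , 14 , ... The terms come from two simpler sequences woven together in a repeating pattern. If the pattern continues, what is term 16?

Positions follow the repeating pattern AAB; grouping by letter gives 2 tracks.
Subsequence A = -3, -9, -27, -81, -243, -729: a geometric progression (common ratio 3).
Subsequence B = 14, 14, 14: the constant sequence 14.
Position 16 falls in subsequence A as its term 11, giving -177147.

-177147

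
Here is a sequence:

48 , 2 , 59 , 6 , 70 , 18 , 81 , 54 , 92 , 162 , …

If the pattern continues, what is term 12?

Positions 1, 3, 5, … form one subsequence and positions 2, 4, 6, … form another.
Track A: 48, 59, 70, 81, 92. Linear: a_n = 37 + 11·n.
Track B: 2, 6, 18, 54, 162. Geometric, ×3 each step.
Position 12 → track B, term 6 = 486.

486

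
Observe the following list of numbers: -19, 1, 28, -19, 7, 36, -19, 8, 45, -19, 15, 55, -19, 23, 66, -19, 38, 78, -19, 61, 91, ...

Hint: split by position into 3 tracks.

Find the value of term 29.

Split by position mod 3: positions 1, 4, 7, … form one track, and each other residue class forms its own.
Stream A: -19, -19, -19, -19, -19, -19, -19 (the constant sequence -19).
Stream B: 1, 7, 8, 15, 23, 38, 61 (each term equals the sum of the previous two).
Stream C: 28, 36, 45, 55, 66, 78, 91 (triangular numbers n(n+1)/2 for n = 7, 8, …).
Term 29 comes from stream B (its 10th entry): 259.

259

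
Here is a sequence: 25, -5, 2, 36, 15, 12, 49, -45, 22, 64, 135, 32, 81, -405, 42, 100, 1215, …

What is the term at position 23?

10935

Split by position mod 3 into 3 tracks.
Track A: 25, 36, 49, 64, 81, 100 — the squares 5², 6², 7², ….
Track B: -5, 15, -45, 135, -405, 1215 — geometric, ×-3 each step.
Track C: 2, 12, 22, 32, 42 — arithmetic, step +10.
Position 23 falls in track B as its term 8, giving 10935.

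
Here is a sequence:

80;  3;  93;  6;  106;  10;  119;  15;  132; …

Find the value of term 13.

158

Split by position mod 2 into 2 tracks.
Track A is 80, 93, 106, 119, 132, which is adding 13 each time.
Track B is 3, 6, 10, 15, which is triangular numbers starting at T_2.
Position 13 → track A, term 7 = 158.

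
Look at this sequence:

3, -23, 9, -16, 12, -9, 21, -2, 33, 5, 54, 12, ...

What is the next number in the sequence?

87

Split by position mod 2 into 2 tracks.
Track A: 3, 9, 12, 21, 33, 54 (Fibonacci-style (each term is the sum of the two before it)).
Track B: -23, -16, -9, -2, 5, 12 (adding 7 each time).
Term 13 comes from track A (its 7th entry): 87.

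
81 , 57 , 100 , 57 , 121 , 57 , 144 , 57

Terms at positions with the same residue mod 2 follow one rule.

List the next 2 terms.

The terms cycle through 2 interleaved subsequences.
Subsequence A: 81, 100, 121, 144. Consecutive squares n² from n = 9.
Subsequence B: 57, 57, 57, 57. The constant sequence 57.
The 9th slot belongs to subsequence A; its 5th term is 169.
Position 10 → subsequence B, term 5 = 57.

169, 57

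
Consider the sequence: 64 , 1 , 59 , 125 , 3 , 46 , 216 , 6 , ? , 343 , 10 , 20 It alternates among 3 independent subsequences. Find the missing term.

33

Split by position mod 3: positions 1, 4, 7, … form one track, and each other residue class forms its own.
Track A: 64, 125, 216, 343 (the cubes 4³, 5³, 6³, …).
Track B: 1, 3, 6, 10 (triangular numbers n(n+1)/2 for n = 1, 2, …).
Track C: 59, 46, ?, 20 (subtracting 13 each time).
Filling track C at index 3 by its rule yields 33.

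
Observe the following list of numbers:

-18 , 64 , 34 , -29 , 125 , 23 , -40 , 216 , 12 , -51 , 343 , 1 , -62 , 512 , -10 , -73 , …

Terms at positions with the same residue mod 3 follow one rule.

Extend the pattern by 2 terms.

729, -21

Split by position mod 3: positions 1, 4, 7, … form one track, and each other residue class forms its own.
Subsequence A is -18, -29, -40, -51, -62, -73, which is arithmetic with common difference −11.
Subsequence B is 64, 125, 216, 343, 512, which is perfect cubes starting at 4³.
Subsequence C is 34, 23, 12, 1, -10, which is linear: a_n = 45 − 11·n.
Position 17 falls in subsequence B as its term 6, giving 729.
Position 18 → subsequence C, term 6 = -21.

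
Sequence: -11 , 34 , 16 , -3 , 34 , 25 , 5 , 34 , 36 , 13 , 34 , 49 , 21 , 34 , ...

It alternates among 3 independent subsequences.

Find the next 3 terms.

Split by position mod 3 into 3 tracks.
Subsequence A is -11, -3, 5, 13, 21, which is linear: a_n = -19 + 8·n.
Subsequence B is 34, 34, 34, 34, 34, which is the constant sequence 34.
Subsequence C is 16, 25, 36, 49, which is consecutive squares n² from n = 4.
Term 15 comes from subsequence C (its 5th entry): 64.
The 16th slot belongs to subsequence A; its 6th term is 29.
The 17th slot belongs to subsequence B; its 6th term is 34.

64, 29, 34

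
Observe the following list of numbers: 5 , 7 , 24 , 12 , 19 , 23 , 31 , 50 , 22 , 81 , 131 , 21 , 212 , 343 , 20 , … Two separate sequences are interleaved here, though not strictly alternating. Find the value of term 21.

18

Positions follow the repeating pattern AAB; grouping by letter gives 2 tracks.
Stream A: 5, 7, 12, 19, 31, 50, 81, 131, 212, 343. Each term equals the sum of the previous two.
Stream B: 24, 23, 22, 21, 20. Arithmetic, step −1.
The 21st slot belongs to stream B; its 7th term is 18.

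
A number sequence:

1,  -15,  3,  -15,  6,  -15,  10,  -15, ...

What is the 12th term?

-15

Taking every 2nd term gives 2 separate tracks.
Track A: 1, 3, 6, 10 — the triangular numbers T_1, T_2, ….
Track B: -15, -15, -15, -15 — the constant sequence -15.
Position 12 falls in track B as its term 6, giving -15.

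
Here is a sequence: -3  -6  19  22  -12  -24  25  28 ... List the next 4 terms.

Positions follow the repeating pattern AABB; grouping by letter gives 2 tracks.
Track A: -3, -6, -12, -24. A geometric progression (common ratio 2).
Track B: 19, 22, 25, 28. Arithmetic, step +3.
Position 9 → track A, term 5 = -48.
Position 10 → track A, term 6 = -96.
Position 11 → track B, term 5 = 31.
Position 12 falls in track B as its term 6, giving 34.

-48, -96, 31, 34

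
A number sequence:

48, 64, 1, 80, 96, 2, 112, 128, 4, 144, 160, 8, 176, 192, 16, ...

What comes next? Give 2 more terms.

Positions follow the repeating pattern AAB; grouping by letter gives 2 tracks.
Subsequence A: 48, 64, 80, 96, 112, 128, 144, 160, 176, 192 — arithmetic, step +16.
Subsequence B: 1, 2, 4, 8, 16 — powers 2^0, 2^1, 2^2, ….
The 16th slot belongs to subsequence A; its 11th term is 208.
Term 17 comes from subsequence A (its 12th entry): 224.

208, 224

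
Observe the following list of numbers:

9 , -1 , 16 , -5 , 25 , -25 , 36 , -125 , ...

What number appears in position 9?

Taking every 2nd term gives 2 separate tracks.
Track A = 9, 16, 25, 36: perfect squares starting at 3².
Track B = -1, -5, -25, -125: geometric, ×5 each step.
The 9th slot belongs to track A; its 5th term is 49.

49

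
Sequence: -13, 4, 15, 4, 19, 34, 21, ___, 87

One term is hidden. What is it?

53

Reading positions in blocks of 3 reveals the pattern ABB — 2 tracks woven together.
Subsequence A: -13, 4, 21 (arithmetic with common difference +17).
Subsequence B: 4, 15, 19, 34, ?, 87 (Fibonacci-style (each term is the sum of the two before it)).
So the missing entry in subsequence B is 53.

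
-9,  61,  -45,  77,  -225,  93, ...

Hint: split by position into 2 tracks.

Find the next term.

The terms cycle through 2 interleaved subsequences.
Subsequence A: -9, -45, -225 (geometric, ×5 each step).
Subsequence B: 61, 77, 93 (linear: a_n = 45 + 16·n).
Position 7 → subsequence A, term 4 = -1125.

-1125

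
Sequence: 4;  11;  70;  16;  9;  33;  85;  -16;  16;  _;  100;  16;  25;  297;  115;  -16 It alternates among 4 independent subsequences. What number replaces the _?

Split by position mod 4: positions 1, 5, 9, … form one track, and each other residue class forms its own.
Subsequence A: 4, 9, 16, 25. Consecutive squares n² from n = 2.
Subsequence B: 11, 33, ?, 297. Multiplying by 3 each time.
Subsequence C: 70, 85, 100, 115. Arithmetic with common difference +15.
Subsequence D: 16, -16, 16, -16. Oscillating between 16 and -16.
Filling subsequence B at index 3 by its rule yields 99.

99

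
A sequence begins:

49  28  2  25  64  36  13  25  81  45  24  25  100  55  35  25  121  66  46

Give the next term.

Read the sequence 4 terms at a time; column i is its own pattern.
Track A = 49, 64, 81, 100, 121: perfect squares starting at 7².
Track B = 28, 36, 45, 55, 66: the triangular numbers T_7, T_8, ….
Track C = 2, 13, 24, 35, 46: arithmetic with common difference +11.
Track D = 25, 25, 25, 25: the constant sequence 25.
The 20th slot belongs to track D; its 5th term is 25.

25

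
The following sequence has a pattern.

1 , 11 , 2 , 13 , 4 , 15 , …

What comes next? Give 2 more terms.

8, 17

Odd-indexed and even-indexed terms follow separate rules.
Stream A: 1, 2, 4. Powers of 2.
Stream B: 11, 13, 15. Arithmetic with common difference +2.
The 7th slot belongs to stream A; its 4th term is 8.
Position 8 falls in stream B as its term 4, giving 17.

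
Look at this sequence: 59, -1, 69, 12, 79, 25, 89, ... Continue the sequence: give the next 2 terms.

Taking every 2nd term gives 2 separate tracks.
Subsequence A: 59, 69, 79, 89. Adding 10 each time.
Subsequence B: -1, 12, 25. Linear: a_n = -14 + 13·n.
Position 8 → subsequence B, term 4 = 38.
Position 9 falls in subsequence A as its term 5, giving 99.

38, 99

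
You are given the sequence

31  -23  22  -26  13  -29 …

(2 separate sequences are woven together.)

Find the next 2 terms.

The terms cycle through 2 interleaved subsequences.
Track A = 31, 22, 13: linear: a_n = 40 − 9·n.
Track B = -23, -26, -29: subtracting 3 each time.
Position 7 → track A, term 4 = 4.
Position 8 falls in track B as its term 4, giving -32.

4, -32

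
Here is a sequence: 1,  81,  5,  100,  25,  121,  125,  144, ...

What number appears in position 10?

169

The terms cycle through 2 interleaved subsequences.
Stream A: 1, 5, 25, 125. Powers of 5.
Stream B: 81, 100, 121, 144. The squares 9², 10², 11², ….
The 10th slot belongs to stream B; its 5th term is 169.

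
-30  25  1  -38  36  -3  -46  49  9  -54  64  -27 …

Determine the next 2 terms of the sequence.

The terms cycle through 3 interleaved subsequences.
Track A: -30, -38, -46, -54. Arithmetic with common difference −8.
Track B: 25, 36, 49, 64. The squares 5², 6², 7², ….
Track C: 1, -3, 9, -27. Geometric with ratio -3.
The 13th slot belongs to track A; its 5th term is -62.
The 14th slot belongs to track B; its 5th term is 81.

-62, 81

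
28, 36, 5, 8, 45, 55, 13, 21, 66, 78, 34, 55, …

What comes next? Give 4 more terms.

Reading positions in blocks of 4 reveals the pattern AABB — 2 tracks woven together.
Track A: 28, 36, 45, 55, 66, 78. Triangular numbers starting at T_7.
Track B: 5, 8, 13, 21, 34, 55. A Fibonacci-like recurrence a_n = a_{n-1} + a_{n-2}.
Position 13 → track A, term 7 = 91.
The 14th slot belongs to track A; its 8th term is 105.
Position 15 falls in track B as its term 7, giving 89.
Term 16 comes from track B (its 8th entry): 144.

91, 105, 89, 144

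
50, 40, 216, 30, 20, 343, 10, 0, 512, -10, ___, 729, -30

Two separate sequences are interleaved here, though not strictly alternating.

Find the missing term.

The slot pattern repeats as AAB (period 3), so there are 2 interleaved tracks.
Track A: 50, 40, 30, 20, 10, 0, -10, ?, -30 — linear: a_n = 60 − 10·n.
Track B: 216, 343, 512, 729 — perfect cubes starting at 6³.
The gap is track A's term 8; the rule gives -20.

-20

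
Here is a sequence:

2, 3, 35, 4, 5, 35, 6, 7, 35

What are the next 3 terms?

Positions follow the repeating pattern AAB; grouping by letter gives 2 tracks.
Track A = 2, 3, 4, 5, 6, 7: linear: a_n = 1 + n.
Track B = 35, 35, 35: always 35.
Position 10 → track A, term 7 = 8.
Position 11 → track A, term 8 = 9.
The 12th slot belongs to track B; its 4th term is 35.

8, 9, 35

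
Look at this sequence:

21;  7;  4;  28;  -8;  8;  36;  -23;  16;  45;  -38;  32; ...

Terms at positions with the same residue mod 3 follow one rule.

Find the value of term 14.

-53

The terms cycle through 3 interleaved subsequences.
Track A: 21, 28, 36, 45. Triangular numbers n(n+1)/2 for n = 6, 7, ….
Track B: 7, -8, -23, -38. Arithmetic, step −15.
Track C: 4, 8, 16, 32. Powers of 2.
Position 14 → track B, term 5 = -53.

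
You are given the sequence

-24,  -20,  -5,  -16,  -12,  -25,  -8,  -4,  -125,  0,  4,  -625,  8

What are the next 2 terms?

12, -3125

Reading positions in blocks of 3 reveals the pattern AAB — 2 tracks woven together.
Subsequence A: -24, -20, -16, -12, -8, -4, 0, 4, 8. Linear: a_n = -28 + 4·n.
Subsequence B: -5, -25, -125, -625. A geometric progression (common ratio 5).
The 14th slot belongs to subsequence A; its 10th term is 12.
Position 15 → subsequence B, term 5 = -3125.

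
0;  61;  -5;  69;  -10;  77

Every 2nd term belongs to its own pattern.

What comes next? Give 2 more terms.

The terms cycle through 2 interleaved subsequences.
Track A = 0, -5, -10: subtracting 5 each time.
Track B = 61, 69, 77: linear: a_n = 53 + 8·n.
Position 7 falls in track A as its term 4, giving -15.
Position 8 → track B, term 4 = 85.

-15, 85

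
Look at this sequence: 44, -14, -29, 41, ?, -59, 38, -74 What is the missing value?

The slot pattern repeats as ABB (period 3), so there are 2 interleaved tracks.
Track A: 44, 41, 38. Arithmetic with common difference −3.
Track B: -14, -29, ?, -59, -74. Arithmetic with common difference −15.
Track B's pattern makes the blank -44.

-44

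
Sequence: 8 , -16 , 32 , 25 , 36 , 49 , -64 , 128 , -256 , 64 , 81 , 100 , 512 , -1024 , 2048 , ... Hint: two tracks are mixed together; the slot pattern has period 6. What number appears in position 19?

The slot pattern repeats as AAABBB (period 6), so there are 2 interleaved tracks.
Track A: 8, -16, 32, -64, 128, -256, 512, -1024, 2048 (geometric, ×-2 each step).
Track B: 25, 36, 49, 64, 81, 100 (consecutive squares n² from n = 5).
Position 19 falls in track A as its term 10, giving -4096.

-4096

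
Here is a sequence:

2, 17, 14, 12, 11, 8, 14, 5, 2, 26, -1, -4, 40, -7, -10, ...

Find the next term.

Positions follow the repeating pattern ABB; grouping by letter gives 2 tracks.
Subsequence A: 2, 12, 14, 26, 40. Fibonacci-style (each term is the sum of the two before it).
Subsequence B: 17, 14, 11, 8, 5, 2, -1, -4, -7, -10. Linear: a_n = 20 − 3·n.
Position 16 → subsequence A, term 6 = 66.

66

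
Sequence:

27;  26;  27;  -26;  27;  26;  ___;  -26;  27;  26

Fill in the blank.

27

Taking every 2nd term gives 2 separate tracks.
Track A = 27, 27, 27, ?, 27: constant 27.
Track B = 26, -26, 26, -26, 26: alternating ±26.
So the missing entry in track A is 27.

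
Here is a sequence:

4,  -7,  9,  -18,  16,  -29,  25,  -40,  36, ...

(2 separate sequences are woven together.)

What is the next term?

-51

Taking every 2nd term gives 2 separate tracks.
Track A: 4, 9, 16, 25, 36. Consecutive squares n² from n = 2.
Track B: -7, -18, -29, -40. Arithmetic with common difference −11.
Position 10 → track B, term 5 = -51.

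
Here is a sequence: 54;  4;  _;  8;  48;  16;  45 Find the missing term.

Positions 1, 3, 5, … form one subsequence and positions 2, 4, 6, … form another.
Track A is 54, ?, 48, 45, which is arithmetic with common difference −3.
Track B is 4, 8, 16, which is powers 2^2, 2^3, 2^4, ….
Filling track A at index 2 by its rule yields 51.

51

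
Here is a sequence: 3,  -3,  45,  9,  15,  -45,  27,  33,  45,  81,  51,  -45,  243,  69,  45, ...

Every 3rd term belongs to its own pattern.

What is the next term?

Split by position mod 3 into 3 tracks.
Track A: 3, 9, 27, 81, 243 — powers 3^1, 3^2, 3^3, ….
Track B: -3, 15, 33, 51, 69 — arithmetic with common difference +18.
Track C: 45, -45, 45, -45, 45 — oscillating between 45 and -45.
Term 16 comes from track A (its 6th entry): 729.

729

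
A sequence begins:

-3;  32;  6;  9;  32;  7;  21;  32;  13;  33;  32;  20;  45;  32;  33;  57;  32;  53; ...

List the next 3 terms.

69, 32, 86

Split by position mod 3 into 3 tracks.
Subsequence A is -3, 9, 21, 33, 45, 57, which is adding 12 each time.
Subsequence B is 32, 32, 32, 32, 32, 32, which is always 32.
Subsequence C is 6, 7, 13, 20, 33, 53, which is Fibonacci-style (each term is the sum of the two before it).
Position 19 → subsequence A, term 7 = 69.
The 20th slot belongs to subsequence B; its 7th term is 32.
Position 21 → subsequence C, term 7 = 86.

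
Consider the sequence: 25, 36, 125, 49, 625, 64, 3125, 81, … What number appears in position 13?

390625

The terms cycle through 2 interleaved subsequences.
Track A: 25, 125, 625, 3125. Powers 5^2, 5^3, 5^4, ….
Track B: 36, 49, 64, 81. Consecutive squares n² from n = 6.
Term 13 comes from track A (its 7th entry): 390625.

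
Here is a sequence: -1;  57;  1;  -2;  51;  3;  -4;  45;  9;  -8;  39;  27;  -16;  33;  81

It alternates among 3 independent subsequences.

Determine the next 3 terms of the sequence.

-32, 27, 243

The terms cycle through 3 interleaved subsequences.
Track A is -1, -2, -4, -8, -16, which is multiplying by 2 each time.
Track B is 57, 51, 45, 39, 33, which is linear: a_n = 63 − 6·n.
Track C is 1, 3, 9, 27, 81, which is powers of 3.
The 16th slot belongs to track A; its 6th term is -32.
Term 17 comes from track B (its 6th entry): 27.
Position 18 falls in track C as its term 6, giving 243.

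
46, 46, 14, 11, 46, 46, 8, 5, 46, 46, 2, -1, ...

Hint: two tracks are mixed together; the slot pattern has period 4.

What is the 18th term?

The slot pattern repeats as AABB (period 4), so there are 2 interleaved tracks.
Track A = 46, 46, 46, 46, 46, 46: the constant sequence 46.
Track B = 14, 11, 8, 5, 2, -1: subtracting 3 each time.
Term 18 comes from track A (its 10th entry): 46.

46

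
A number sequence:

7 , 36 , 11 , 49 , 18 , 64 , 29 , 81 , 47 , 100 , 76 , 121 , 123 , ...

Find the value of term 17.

322

Taking every 2nd term gives 2 separate tracks.
Track A: 7, 11, 18, 29, 47, 76, 123. Fibonacci-style (each term is the sum of the two before it).
Track B: 36, 49, 64, 81, 100, 121. Consecutive squares n² from n = 6.
Term 17 comes from track A (its 9th entry): 322.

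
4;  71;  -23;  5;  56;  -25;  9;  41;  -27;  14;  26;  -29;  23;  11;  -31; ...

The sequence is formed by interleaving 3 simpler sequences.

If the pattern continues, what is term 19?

60

The terms cycle through 3 interleaved subsequences.
Stream A: 4, 5, 9, 14, 23. A Fibonacci-like recurrence a_n = a_{n-1} + a_{n-2}.
Stream B: 71, 56, 41, 26, 11. Arithmetic, step −15.
Stream C: -23, -25, -27, -29, -31. Arithmetic, step −2.
Position 19 falls in stream A as its term 7, giving 60.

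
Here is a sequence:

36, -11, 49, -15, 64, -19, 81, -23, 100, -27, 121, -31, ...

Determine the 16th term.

The terms cycle through 2 interleaved subsequences.
Track A: 36, 49, 64, 81, 100, 121. Consecutive squares n² from n = 6.
Track B: -11, -15, -19, -23, -27, -31. Linear: a_n = -7 − 4·n.
Position 16 → track B, term 8 = -39.

-39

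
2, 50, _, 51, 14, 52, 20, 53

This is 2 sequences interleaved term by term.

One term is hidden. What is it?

8

Positions 1, 3, 5, … form one subsequence and positions 2, 4, 6, … form another.
Stream A is 2, ?, 14, 20, which is linear: a_n = -4 + 6·n.
Stream B is 50, 51, 52, 53, which is adding 1 each time.
Filling stream A at index 2 by its rule yields 8.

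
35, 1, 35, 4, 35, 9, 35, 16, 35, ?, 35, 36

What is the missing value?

Split by position mod 2 into 2 tracks.
Stream A is 35, 35, 35, 35, 35, 35, which is always 35.
Stream B is 1, 4, 9, 16, ?, 36, which is perfect squares starting at 1².
The gap is stream B's term 5; the rule gives 25.

25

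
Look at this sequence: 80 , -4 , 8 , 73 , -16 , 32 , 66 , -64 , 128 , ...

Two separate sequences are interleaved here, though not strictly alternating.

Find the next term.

59

The slot pattern repeats as ABB (period 3), so there are 2 interleaved tracks.
Subsequence A: 80, 73, 66. Subtracting 7 each time.
Subsequence B: -4, 8, -16, 32, -64, 128. Geometric with ratio -2.
Position 10 → subsequence A, term 4 = 59.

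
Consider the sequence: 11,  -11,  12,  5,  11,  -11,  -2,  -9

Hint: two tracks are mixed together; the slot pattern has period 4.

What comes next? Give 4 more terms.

The slot pattern repeats as AABB (period 4), so there are 2 interleaved tracks.
Track A: 11, -11, 11, -11. The oscillation 11·(−1)^(n+1).
Track B: 12, 5, -2, -9. Subtracting 7 each time.
Position 9 falls in track A as its term 5, giving 11.
Term 10 comes from track A (its 6th entry): -11.
Position 11 → track B, term 5 = -16.
The 12th slot belongs to track B; its 6th term is -23.

11, -11, -16, -23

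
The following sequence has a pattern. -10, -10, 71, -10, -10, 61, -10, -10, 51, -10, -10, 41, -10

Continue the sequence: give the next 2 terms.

-10, 31

Positions follow the repeating pattern AAB; grouping by letter gives 2 tracks.
Subsequence A: -10, -10, -10, -10, -10, -10, -10, -10, -10 (the constant sequence -10).
Subsequence B: 71, 61, 51, 41 (subtracting 10 each time).
Position 14 → subsequence A, term 10 = -10.
The 15th slot belongs to subsequence B; its 5th term is 31.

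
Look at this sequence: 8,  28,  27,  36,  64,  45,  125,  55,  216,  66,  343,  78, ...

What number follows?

512

Positions 1, 3, 5, … form one subsequence and positions 2, 4, 6, … form another.
Subsequence A is 8, 27, 64, 125, 216, 343, which is consecutive cubes n³ from n = 2.
Subsequence B is 28, 36, 45, 55, 66, 78, which is triangular numbers starting at T_7.
The 13th slot belongs to subsequence A; its 7th term is 512.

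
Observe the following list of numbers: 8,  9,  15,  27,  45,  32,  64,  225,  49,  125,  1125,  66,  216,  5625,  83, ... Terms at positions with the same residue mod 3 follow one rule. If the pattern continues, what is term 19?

Taking every 3rd term gives 3 separate tracks.
Track A = 8, 27, 64, 125, 216: the cubes 2³, 3³, 4³, ….
Track B = 9, 45, 225, 1125, 5625: geometric, ×5 each step.
Track C = 15, 32, 49, 66, 83: linear: a_n = -2 + 17·n.
Position 19 → track A, term 7 = 512.

512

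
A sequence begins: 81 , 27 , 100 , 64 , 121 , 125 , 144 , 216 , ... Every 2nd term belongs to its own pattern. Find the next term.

The terms cycle through 2 interleaved subsequences.
Track A: 81, 100, 121, 144 — the squares 9², 10², 11², ….
Track B: 27, 64, 125, 216 — perfect cubes starting at 3³.
The 9th slot belongs to track A; its 5th term is 169.

169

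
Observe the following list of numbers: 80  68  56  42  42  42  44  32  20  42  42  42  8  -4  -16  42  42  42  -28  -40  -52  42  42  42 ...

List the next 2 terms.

-64, -76

The slot pattern repeats as AAABBB (period 6), so there are 2 interleaved tracks.
Subsequence A: 80, 68, 56, 44, 32, 20, 8, -4, -16, -28, -40, -52. Subtracting 12 each time.
Subsequence B: 42, 42, 42, 42, 42, 42, 42, 42, 42, 42, 42, 42. Always 42.
Position 25 falls in subsequence A as its term 13, giving -64.
Position 26 → subsequence A, term 14 = -76.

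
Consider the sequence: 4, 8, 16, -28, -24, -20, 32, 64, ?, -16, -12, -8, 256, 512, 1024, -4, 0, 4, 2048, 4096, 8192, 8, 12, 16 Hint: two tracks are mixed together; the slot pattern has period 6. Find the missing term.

Reading positions in blocks of 6 reveals the pattern AAABBB — 2 tracks woven together.
Track A = 4, 8, 16, 32, 64, ?, 256, 512, 1024, 2048, 4096, 8192: powers 2^2, 2^3, 2^4, ….
Track B = -28, -24, -20, -16, -12, -8, -4, 0, 4, 8, 12, 16: linear: a_n = -32 + 4·n.
The gap is track A's term 6; the rule gives 128.

128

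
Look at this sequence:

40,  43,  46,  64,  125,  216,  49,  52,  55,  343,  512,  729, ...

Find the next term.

58

Reading positions in blocks of 6 reveals the pattern AAABBB — 2 tracks woven together.
Track A = 40, 43, 46, 49, 52, 55: adding 3 each time.
Track B = 64, 125, 216, 343, 512, 729: perfect cubes starting at 4³.
Position 13 falls in track A as its term 7, giving 58.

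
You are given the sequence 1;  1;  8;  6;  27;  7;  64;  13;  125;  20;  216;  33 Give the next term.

343

Positions 1, 3, 5, … form one subsequence and positions 2, 4, 6, … form another.
Track A = 1, 8, 27, 64, 125, 216: the cubes 1³, 2³, 3³, ….
Track B = 1, 6, 7, 13, 20, 33: a Fibonacci-like recurrence a_n = a_{n-1} + a_{n-2}.
Position 13 falls in track A as its term 7, giving 343.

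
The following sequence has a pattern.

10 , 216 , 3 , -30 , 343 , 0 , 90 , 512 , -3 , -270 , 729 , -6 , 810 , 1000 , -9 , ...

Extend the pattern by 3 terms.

Taking every 3rd term gives 3 separate tracks.
Subsequence A: 10, -30, 90, -270, 810 — geometric, ×-3 each step.
Subsequence B: 216, 343, 512, 729, 1000 — perfect cubes starting at 6³.
Subsequence C: 3, 0, -3, -6, -9 — arithmetic, step −3.
Term 16 comes from subsequence A (its 6th entry): -2430.
Position 17 → subsequence B, term 6 = 1331.
The 18th slot belongs to subsequence C; its 6th term is -12.

-2430, 1331, -12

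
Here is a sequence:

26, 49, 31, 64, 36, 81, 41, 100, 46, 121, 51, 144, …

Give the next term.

Taking every 2nd term gives 2 separate tracks.
Subsequence A = 26, 31, 36, 41, 46, 51: adding 5 each time.
Subsequence B = 49, 64, 81, 100, 121, 144: perfect squares starting at 7².
Term 13 comes from subsequence A (its 7th entry): 56.

56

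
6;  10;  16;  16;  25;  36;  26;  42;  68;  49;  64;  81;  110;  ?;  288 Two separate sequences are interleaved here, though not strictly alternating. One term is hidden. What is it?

Positions follow the repeating pattern AAABBB; grouping by letter gives 2 tracks.
Track A is 6, 10, 16, 26, 42, 68, 110, ?, 288, which is Fibonacci-style (each term is the sum of the two before it).
Track B is 16, 25, 36, 49, 64, 81, which is perfect squares starting at 4².
Track A's pattern makes the blank 178.

178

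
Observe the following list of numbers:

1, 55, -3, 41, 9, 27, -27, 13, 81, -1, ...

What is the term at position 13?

729

Odd-indexed and even-indexed terms follow separate rules.
Subsequence A is 1, -3, 9, -27, 81, which is geometric with ratio -3.
Subsequence B is 55, 41, 27, 13, -1, which is arithmetic with common difference −14.
Position 13 falls in subsequence A as its term 7, giving 729.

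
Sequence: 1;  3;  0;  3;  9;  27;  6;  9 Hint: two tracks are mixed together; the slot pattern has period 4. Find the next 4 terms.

81, 243, 12, 15

Positions follow the repeating pattern AABB; grouping by letter gives 2 tracks.
Track A: 1, 3, 9, 27 — a geometric progression (common ratio 3).
Track B: 0, 3, 6, 9 — linear: a_n = -3 + 3·n.
Position 9 falls in track A as its term 5, giving 81.
Position 10 falls in track A as its term 6, giving 243.
Position 11 falls in track B as its term 5, giving 12.
Term 12 comes from track B (its 6th entry): 15.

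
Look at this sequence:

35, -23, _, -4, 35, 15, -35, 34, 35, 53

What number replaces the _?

The terms cycle through 2 interleaved subsequences.
Track A: 35, ?, 35, -35, 35 — alternating ±35.
Track B: -23, -4, 15, 34, 53 — linear: a_n = -42 + 19·n.
So the missing entry in track A is -35.

-35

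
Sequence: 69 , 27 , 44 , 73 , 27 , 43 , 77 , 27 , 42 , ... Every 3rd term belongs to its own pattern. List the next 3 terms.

Read the sequence 3 terms at a time; column i is its own pattern.
Track A: 69, 73, 77 (adding 4 each time).
Track B: 27, 27, 27 (always 27).
Track C: 44, 43, 42 (subtracting 1 each time).
The 10th slot belongs to track A; its 4th term is 81.
Position 11 falls in track B as its term 4, giving 27.
Position 12 falls in track C as its term 4, giving 41.

81, 27, 41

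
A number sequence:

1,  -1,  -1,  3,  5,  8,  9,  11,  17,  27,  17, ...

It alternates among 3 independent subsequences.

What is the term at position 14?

Split by position mod 3 into 3 tracks.
Track A = 1, 3, 9, 27: successive powers of 3.
Track B = -1, 5, 11, 17: linear: a_n = -7 + 6·n.
Track C = -1, 8, 17: arithmetic with common difference +9.
Position 14 → track B, term 5 = 23.

23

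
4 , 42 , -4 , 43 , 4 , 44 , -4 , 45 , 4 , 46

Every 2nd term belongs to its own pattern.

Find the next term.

Odd-indexed and even-indexed terms follow separate rules.
Track A: 4, -4, 4, -4, 4. The oscillation 4·(−1)^(n+1).
Track B: 42, 43, 44, 45, 46. Arithmetic, step +1.
Position 11 → track A, term 6 = -4.

-4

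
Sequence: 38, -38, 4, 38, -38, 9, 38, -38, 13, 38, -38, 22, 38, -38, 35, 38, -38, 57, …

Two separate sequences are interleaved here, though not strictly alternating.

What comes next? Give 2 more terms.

38, -38

Reading positions in blocks of 3 reveals the pattern AAB — 2 tracks woven together.
Subsequence A: 38, -38, 38, -38, 38, -38, 38, -38, 38, -38, 38, -38 — oscillating between 38 and -38.
Subsequence B: 4, 9, 13, 22, 35, 57 — each term equals the sum of the previous two.
Position 19 falls in subsequence A as its term 13, giving 38.
Term 20 comes from subsequence A (its 14th entry): -38.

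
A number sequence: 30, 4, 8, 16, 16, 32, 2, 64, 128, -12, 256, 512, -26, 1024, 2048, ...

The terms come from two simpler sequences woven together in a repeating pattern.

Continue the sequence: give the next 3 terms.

The slot pattern repeats as ABB (period 3), so there are 2 interleaved tracks.
Subsequence A is 30, 16, 2, -12, -26, which is arithmetic with common difference −14.
Subsequence B is 4, 8, 16, 32, 64, 128, 256, 512, 1024, 2048, which is successive powers of 2.
Position 16 falls in subsequence A as its term 6, giving -40.
Term 17 comes from subsequence B (its 11th entry): 4096.
The 18th slot belongs to subsequence B; its 12th term is 8192.

-40, 4096, 8192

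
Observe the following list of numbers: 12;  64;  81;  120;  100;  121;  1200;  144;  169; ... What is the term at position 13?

The slot pattern repeats as ABB (period 3), so there are 2 interleaved tracks.
Subsequence A = 12, 120, 1200: multiplying by 10 each time.
Subsequence B = 64, 81, 100, 121, 144, 169: perfect squares starting at 8².
Position 13 falls in subsequence A as its term 5, giving 120000.

120000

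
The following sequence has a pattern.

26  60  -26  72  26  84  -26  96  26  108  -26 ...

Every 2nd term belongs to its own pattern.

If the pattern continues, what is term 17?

Taking every 2nd term gives 2 separate tracks.
Subsequence A is 26, -26, 26, -26, 26, -26, which is alternating ±26.
Subsequence B is 60, 72, 84, 96, 108, which is adding 12 each time.
Term 17 comes from subsequence A (its 9th entry): 26.

26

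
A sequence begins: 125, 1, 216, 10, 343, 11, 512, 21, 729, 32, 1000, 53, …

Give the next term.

1331

Odd-indexed and even-indexed terms follow separate rules.
Subsequence A is 125, 216, 343, 512, 729, 1000, which is perfect cubes starting at 5³.
Subsequence B is 1, 10, 11, 21, 32, 53, which is each term equals the sum of the previous two.
Term 13 comes from subsequence A (its 7th entry): 1331.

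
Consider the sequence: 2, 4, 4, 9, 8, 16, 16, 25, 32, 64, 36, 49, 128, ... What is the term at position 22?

The slot pattern repeats as AABB (period 4), so there are 2 interleaved tracks.
Track A: 2, 4, 8, 16, 32, 64, 128 — a geometric progression (common ratio 2).
Track B: 4, 9, 16, 25, 36, 49 — consecutive squares n² from n = 2.
Term 22 comes from track A (its 12th entry): 4096.

4096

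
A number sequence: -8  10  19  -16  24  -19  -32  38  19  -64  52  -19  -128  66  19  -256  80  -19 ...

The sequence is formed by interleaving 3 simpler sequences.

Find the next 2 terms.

-512, 94

The terms cycle through 3 interleaved subsequences.
Track A: -8, -16, -32, -64, -128, -256 (geometric with ratio 2).
Track B: 10, 24, 38, 52, 66, 80 (adding 14 each time).
Track C: 19, -19, 19, -19, 19, -19 (the oscillation 19·(−1)^(n+1)).
Position 19 → track A, term 7 = -512.
The 20th slot belongs to track B; its 7th term is 94.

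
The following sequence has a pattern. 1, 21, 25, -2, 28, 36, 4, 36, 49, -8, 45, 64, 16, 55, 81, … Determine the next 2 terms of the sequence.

-32, 66

The terms cycle through 3 interleaved subsequences.
Stream A: 1, -2, 4, -8, 16 — a geometric progression (common ratio -2).
Stream B: 21, 28, 36, 45, 55 — triangular numbers starting at T_6.
Stream C: 25, 36, 49, 64, 81 — perfect squares starting at 5².
Position 16 falls in stream A as its term 6, giving -32.
The 17th slot belongs to stream B; its 6th term is 66.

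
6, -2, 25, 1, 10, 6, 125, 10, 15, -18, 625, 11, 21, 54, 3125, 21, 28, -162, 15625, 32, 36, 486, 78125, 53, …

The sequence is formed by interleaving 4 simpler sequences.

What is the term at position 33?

66

The terms cycle through 4 interleaved subsequences.
Subsequence A = 6, 10, 15, 21, 28, 36: the triangular numbers T_3, T_4, ….
Subsequence B = -2, 6, -18, 54, -162, 486: geometric, ×-3 each step.
Subsequence C = 25, 125, 625, 3125, 15625, 78125: successive powers of 5.
Subsequence D = 1, 10, 11, 21, 32, 53: Fibonacci-style (each term is the sum of the two before it).
Position 33 falls in subsequence A as its term 9, giving 66.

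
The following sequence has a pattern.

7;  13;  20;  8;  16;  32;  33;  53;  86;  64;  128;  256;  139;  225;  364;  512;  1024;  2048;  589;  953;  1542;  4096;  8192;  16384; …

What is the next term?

2495

Positions follow the repeating pattern AAABBB; grouping by letter gives 2 tracks.
Track A is 7, 13, 20, 33, 53, 86, 139, 225, 364, 589, 953, 1542, which is each term equals the sum of the previous two.
Track B is 8, 16, 32, 64, 128, 256, 512, 1024, 2048, 4096, 8192, 16384, which is powers of 2.
Position 25 falls in track A as its term 13, giving 2495.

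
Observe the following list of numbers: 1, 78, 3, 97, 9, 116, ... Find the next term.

27

Positions 1, 3, 5, … form one subsequence and positions 2, 4, 6, … form another.
Stream A = 1, 3, 9: powers of 3.
Stream B = 78, 97, 116: adding 19 each time.
Position 7 falls in stream A as its term 4, giving 27.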